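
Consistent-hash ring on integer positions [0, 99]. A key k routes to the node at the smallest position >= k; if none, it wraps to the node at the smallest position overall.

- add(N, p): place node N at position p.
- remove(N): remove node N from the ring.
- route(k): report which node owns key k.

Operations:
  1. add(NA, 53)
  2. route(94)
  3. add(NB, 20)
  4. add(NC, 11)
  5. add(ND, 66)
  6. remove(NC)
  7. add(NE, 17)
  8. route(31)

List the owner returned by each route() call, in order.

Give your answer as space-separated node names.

Answer: NA NA

Derivation:
Op 1: add NA@53 -> ring=[53:NA]
Op 2: route key 94: none >= 94, wrap to smallest pos 53 -> NA
Op 3: add NB@20 -> ring=[20:NB,53:NA]
Op 4: add NC@11 -> ring=[11:NC,20:NB,53:NA]
Op 5: add ND@66 -> ring=[11:NC,20:NB,53:NA,66:ND]
Op 6: remove NC -> ring=[20:NB,53:NA,66:ND]
Op 7: add NE@17 -> ring=[17:NE,20:NB,53:NA,66:ND]
Op 8: route key 31: smallest pos >= 31 is 53 -> NA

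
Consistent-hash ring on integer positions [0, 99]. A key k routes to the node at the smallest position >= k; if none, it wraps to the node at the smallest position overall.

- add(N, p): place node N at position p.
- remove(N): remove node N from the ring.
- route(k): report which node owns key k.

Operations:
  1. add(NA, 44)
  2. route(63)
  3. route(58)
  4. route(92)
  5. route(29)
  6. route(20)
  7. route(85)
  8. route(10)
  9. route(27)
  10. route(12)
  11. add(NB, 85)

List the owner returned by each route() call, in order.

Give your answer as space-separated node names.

Answer: NA NA NA NA NA NA NA NA NA

Derivation:
Op 1: add NA@44 -> ring=[44:NA]
Op 2: route key 63: none >= 63, wrap to smallest pos 44 -> NA
Op 3: route key 58: none >= 58, wrap to smallest pos 44 -> NA
Op 4: route key 92: none >= 92, wrap to smallest pos 44 -> NA
Op 5: route key 29: smallest pos >= 29 is 44 -> NA
Op 6: route key 20: smallest pos >= 20 is 44 -> NA
Op 7: route key 85: none >= 85, wrap to smallest pos 44 -> NA
Op 8: route key 10: smallest pos >= 10 is 44 -> NA
Op 9: route key 27: smallest pos >= 27 is 44 -> NA
Op 10: route key 12: smallest pos >= 12 is 44 -> NA
Op 11: add NB@85 -> ring=[44:NA,85:NB]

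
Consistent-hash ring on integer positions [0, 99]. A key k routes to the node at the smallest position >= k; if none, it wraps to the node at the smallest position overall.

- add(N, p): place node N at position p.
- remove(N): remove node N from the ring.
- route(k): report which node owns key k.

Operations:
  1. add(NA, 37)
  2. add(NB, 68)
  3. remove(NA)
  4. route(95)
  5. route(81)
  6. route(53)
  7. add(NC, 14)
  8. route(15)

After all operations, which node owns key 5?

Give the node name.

Op 1: add NA@37 -> ring=[37:NA]
Op 2: add NB@68 -> ring=[37:NA,68:NB]
Op 3: remove NA -> ring=[68:NB]
Op 4: route key 95: none >= 95, wrap to smallest pos 68 -> NB
Op 5: route key 81: none >= 81, wrap to smallest pos 68 -> NB
Op 6: route key 53: smallest pos >= 53 is 68 -> NB
Op 7: add NC@14 -> ring=[14:NC,68:NB]
Op 8: route key 15: smallest pos >= 15 is 68 -> NB
Final route key 5: smallest pos >= 5 is 14 -> NC

Answer: NC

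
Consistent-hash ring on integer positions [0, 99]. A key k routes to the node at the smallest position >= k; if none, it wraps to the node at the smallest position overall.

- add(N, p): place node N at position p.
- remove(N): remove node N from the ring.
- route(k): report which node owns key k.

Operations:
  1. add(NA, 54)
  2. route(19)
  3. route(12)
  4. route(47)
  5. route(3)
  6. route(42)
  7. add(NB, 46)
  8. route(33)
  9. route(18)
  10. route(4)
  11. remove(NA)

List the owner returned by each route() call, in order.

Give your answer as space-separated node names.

Op 1: add NA@54 -> ring=[54:NA]
Op 2: route key 19: smallest pos >= 19 is 54 -> NA
Op 3: route key 12: smallest pos >= 12 is 54 -> NA
Op 4: route key 47: smallest pos >= 47 is 54 -> NA
Op 5: route key 3: smallest pos >= 3 is 54 -> NA
Op 6: route key 42: smallest pos >= 42 is 54 -> NA
Op 7: add NB@46 -> ring=[46:NB,54:NA]
Op 8: route key 33: smallest pos >= 33 is 46 -> NB
Op 9: route key 18: smallest pos >= 18 is 46 -> NB
Op 10: route key 4: smallest pos >= 4 is 46 -> NB
Op 11: remove NA -> ring=[46:NB]

Answer: NA NA NA NA NA NB NB NB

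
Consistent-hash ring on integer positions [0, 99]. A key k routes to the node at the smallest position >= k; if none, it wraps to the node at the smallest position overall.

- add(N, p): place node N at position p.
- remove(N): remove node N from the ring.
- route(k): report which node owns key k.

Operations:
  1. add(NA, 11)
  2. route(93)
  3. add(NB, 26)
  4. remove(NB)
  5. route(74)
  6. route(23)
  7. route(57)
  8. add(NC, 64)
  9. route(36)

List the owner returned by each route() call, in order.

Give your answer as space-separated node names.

Answer: NA NA NA NA NC

Derivation:
Op 1: add NA@11 -> ring=[11:NA]
Op 2: route key 93: none >= 93, wrap to smallest pos 11 -> NA
Op 3: add NB@26 -> ring=[11:NA,26:NB]
Op 4: remove NB -> ring=[11:NA]
Op 5: route key 74: none >= 74, wrap to smallest pos 11 -> NA
Op 6: route key 23: none >= 23, wrap to smallest pos 11 -> NA
Op 7: route key 57: none >= 57, wrap to smallest pos 11 -> NA
Op 8: add NC@64 -> ring=[11:NA,64:NC]
Op 9: route key 36: smallest pos >= 36 is 64 -> NC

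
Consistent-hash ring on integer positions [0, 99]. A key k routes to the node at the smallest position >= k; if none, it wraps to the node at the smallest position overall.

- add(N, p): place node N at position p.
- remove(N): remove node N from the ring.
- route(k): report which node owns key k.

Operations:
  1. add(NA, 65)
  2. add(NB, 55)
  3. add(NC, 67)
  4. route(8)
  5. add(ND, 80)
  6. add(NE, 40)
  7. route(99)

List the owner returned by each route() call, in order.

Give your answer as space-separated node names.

Op 1: add NA@65 -> ring=[65:NA]
Op 2: add NB@55 -> ring=[55:NB,65:NA]
Op 3: add NC@67 -> ring=[55:NB,65:NA,67:NC]
Op 4: route key 8: smallest pos >= 8 is 55 -> NB
Op 5: add ND@80 -> ring=[55:NB,65:NA,67:NC,80:ND]
Op 6: add NE@40 -> ring=[40:NE,55:NB,65:NA,67:NC,80:ND]
Op 7: route key 99: none >= 99, wrap to smallest pos 40 -> NE

Answer: NB NE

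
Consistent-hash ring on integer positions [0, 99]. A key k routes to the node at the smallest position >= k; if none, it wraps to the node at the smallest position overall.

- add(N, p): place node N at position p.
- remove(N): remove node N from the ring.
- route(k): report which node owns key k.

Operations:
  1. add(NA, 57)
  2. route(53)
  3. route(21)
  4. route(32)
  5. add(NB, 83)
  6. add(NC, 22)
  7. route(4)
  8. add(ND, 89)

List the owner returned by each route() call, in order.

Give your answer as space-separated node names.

Answer: NA NA NA NC

Derivation:
Op 1: add NA@57 -> ring=[57:NA]
Op 2: route key 53: smallest pos >= 53 is 57 -> NA
Op 3: route key 21: smallest pos >= 21 is 57 -> NA
Op 4: route key 32: smallest pos >= 32 is 57 -> NA
Op 5: add NB@83 -> ring=[57:NA,83:NB]
Op 6: add NC@22 -> ring=[22:NC,57:NA,83:NB]
Op 7: route key 4: smallest pos >= 4 is 22 -> NC
Op 8: add ND@89 -> ring=[22:NC,57:NA,83:NB,89:ND]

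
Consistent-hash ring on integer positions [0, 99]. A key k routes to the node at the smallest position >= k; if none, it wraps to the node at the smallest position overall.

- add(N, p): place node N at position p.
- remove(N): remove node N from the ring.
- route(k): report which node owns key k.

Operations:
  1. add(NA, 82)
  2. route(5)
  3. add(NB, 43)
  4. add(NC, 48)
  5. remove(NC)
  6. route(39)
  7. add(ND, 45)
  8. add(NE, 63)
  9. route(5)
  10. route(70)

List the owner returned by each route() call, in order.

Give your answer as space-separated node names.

Answer: NA NB NB NA

Derivation:
Op 1: add NA@82 -> ring=[82:NA]
Op 2: route key 5: smallest pos >= 5 is 82 -> NA
Op 3: add NB@43 -> ring=[43:NB,82:NA]
Op 4: add NC@48 -> ring=[43:NB,48:NC,82:NA]
Op 5: remove NC -> ring=[43:NB,82:NA]
Op 6: route key 39: smallest pos >= 39 is 43 -> NB
Op 7: add ND@45 -> ring=[43:NB,45:ND,82:NA]
Op 8: add NE@63 -> ring=[43:NB,45:ND,63:NE,82:NA]
Op 9: route key 5: smallest pos >= 5 is 43 -> NB
Op 10: route key 70: smallest pos >= 70 is 82 -> NA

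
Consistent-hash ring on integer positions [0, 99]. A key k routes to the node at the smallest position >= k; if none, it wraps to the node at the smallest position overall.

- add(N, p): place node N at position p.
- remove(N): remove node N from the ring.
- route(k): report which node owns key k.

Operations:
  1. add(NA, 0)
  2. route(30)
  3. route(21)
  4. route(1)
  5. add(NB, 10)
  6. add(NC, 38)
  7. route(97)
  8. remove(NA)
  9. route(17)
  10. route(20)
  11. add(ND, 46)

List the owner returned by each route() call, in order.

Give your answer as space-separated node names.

Op 1: add NA@0 -> ring=[0:NA]
Op 2: route key 30: none >= 30, wrap to smallest pos 0 -> NA
Op 3: route key 21: none >= 21, wrap to smallest pos 0 -> NA
Op 4: route key 1: none >= 1, wrap to smallest pos 0 -> NA
Op 5: add NB@10 -> ring=[0:NA,10:NB]
Op 6: add NC@38 -> ring=[0:NA,10:NB,38:NC]
Op 7: route key 97: none >= 97, wrap to smallest pos 0 -> NA
Op 8: remove NA -> ring=[10:NB,38:NC]
Op 9: route key 17: smallest pos >= 17 is 38 -> NC
Op 10: route key 20: smallest pos >= 20 is 38 -> NC
Op 11: add ND@46 -> ring=[10:NB,38:NC,46:ND]

Answer: NA NA NA NA NC NC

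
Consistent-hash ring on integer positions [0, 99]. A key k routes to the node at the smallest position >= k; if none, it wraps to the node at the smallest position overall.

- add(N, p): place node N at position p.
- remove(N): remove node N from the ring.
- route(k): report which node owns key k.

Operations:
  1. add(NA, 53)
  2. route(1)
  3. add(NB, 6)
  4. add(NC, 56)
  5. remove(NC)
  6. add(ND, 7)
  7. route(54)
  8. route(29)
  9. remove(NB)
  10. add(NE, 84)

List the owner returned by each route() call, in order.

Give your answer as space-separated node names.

Op 1: add NA@53 -> ring=[53:NA]
Op 2: route key 1: smallest pos >= 1 is 53 -> NA
Op 3: add NB@6 -> ring=[6:NB,53:NA]
Op 4: add NC@56 -> ring=[6:NB,53:NA,56:NC]
Op 5: remove NC -> ring=[6:NB,53:NA]
Op 6: add ND@7 -> ring=[6:NB,7:ND,53:NA]
Op 7: route key 54: none >= 54, wrap to smallest pos 6 -> NB
Op 8: route key 29: smallest pos >= 29 is 53 -> NA
Op 9: remove NB -> ring=[7:ND,53:NA]
Op 10: add NE@84 -> ring=[7:ND,53:NA,84:NE]

Answer: NA NB NA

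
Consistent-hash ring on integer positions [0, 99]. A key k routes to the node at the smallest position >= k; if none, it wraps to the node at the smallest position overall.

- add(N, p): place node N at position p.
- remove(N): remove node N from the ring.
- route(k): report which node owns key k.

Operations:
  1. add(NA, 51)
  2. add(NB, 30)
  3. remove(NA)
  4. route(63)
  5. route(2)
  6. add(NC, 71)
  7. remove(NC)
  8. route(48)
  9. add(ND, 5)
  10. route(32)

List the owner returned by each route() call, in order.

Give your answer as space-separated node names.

Answer: NB NB NB ND

Derivation:
Op 1: add NA@51 -> ring=[51:NA]
Op 2: add NB@30 -> ring=[30:NB,51:NA]
Op 3: remove NA -> ring=[30:NB]
Op 4: route key 63: none >= 63, wrap to smallest pos 30 -> NB
Op 5: route key 2: smallest pos >= 2 is 30 -> NB
Op 6: add NC@71 -> ring=[30:NB,71:NC]
Op 7: remove NC -> ring=[30:NB]
Op 8: route key 48: none >= 48, wrap to smallest pos 30 -> NB
Op 9: add ND@5 -> ring=[5:ND,30:NB]
Op 10: route key 32: none >= 32, wrap to smallest pos 5 -> ND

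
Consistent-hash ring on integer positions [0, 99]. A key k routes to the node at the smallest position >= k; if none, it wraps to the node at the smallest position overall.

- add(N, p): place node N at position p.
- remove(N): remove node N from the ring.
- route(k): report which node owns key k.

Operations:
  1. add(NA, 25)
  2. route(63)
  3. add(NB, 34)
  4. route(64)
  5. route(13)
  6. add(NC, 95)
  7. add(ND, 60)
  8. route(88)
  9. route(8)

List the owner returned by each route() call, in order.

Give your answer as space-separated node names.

Answer: NA NA NA NC NA

Derivation:
Op 1: add NA@25 -> ring=[25:NA]
Op 2: route key 63: none >= 63, wrap to smallest pos 25 -> NA
Op 3: add NB@34 -> ring=[25:NA,34:NB]
Op 4: route key 64: none >= 64, wrap to smallest pos 25 -> NA
Op 5: route key 13: smallest pos >= 13 is 25 -> NA
Op 6: add NC@95 -> ring=[25:NA,34:NB,95:NC]
Op 7: add ND@60 -> ring=[25:NA,34:NB,60:ND,95:NC]
Op 8: route key 88: smallest pos >= 88 is 95 -> NC
Op 9: route key 8: smallest pos >= 8 is 25 -> NA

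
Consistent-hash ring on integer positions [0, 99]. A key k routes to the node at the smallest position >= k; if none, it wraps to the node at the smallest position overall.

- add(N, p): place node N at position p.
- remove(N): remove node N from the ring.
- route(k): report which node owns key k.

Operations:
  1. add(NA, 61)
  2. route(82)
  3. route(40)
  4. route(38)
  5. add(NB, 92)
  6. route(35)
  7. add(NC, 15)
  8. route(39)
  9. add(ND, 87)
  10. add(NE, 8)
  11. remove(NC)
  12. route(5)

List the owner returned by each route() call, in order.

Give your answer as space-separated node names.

Answer: NA NA NA NA NA NE

Derivation:
Op 1: add NA@61 -> ring=[61:NA]
Op 2: route key 82: none >= 82, wrap to smallest pos 61 -> NA
Op 3: route key 40: smallest pos >= 40 is 61 -> NA
Op 4: route key 38: smallest pos >= 38 is 61 -> NA
Op 5: add NB@92 -> ring=[61:NA,92:NB]
Op 6: route key 35: smallest pos >= 35 is 61 -> NA
Op 7: add NC@15 -> ring=[15:NC,61:NA,92:NB]
Op 8: route key 39: smallest pos >= 39 is 61 -> NA
Op 9: add ND@87 -> ring=[15:NC,61:NA,87:ND,92:NB]
Op 10: add NE@8 -> ring=[8:NE,15:NC,61:NA,87:ND,92:NB]
Op 11: remove NC -> ring=[8:NE,61:NA,87:ND,92:NB]
Op 12: route key 5: smallest pos >= 5 is 8 -> NE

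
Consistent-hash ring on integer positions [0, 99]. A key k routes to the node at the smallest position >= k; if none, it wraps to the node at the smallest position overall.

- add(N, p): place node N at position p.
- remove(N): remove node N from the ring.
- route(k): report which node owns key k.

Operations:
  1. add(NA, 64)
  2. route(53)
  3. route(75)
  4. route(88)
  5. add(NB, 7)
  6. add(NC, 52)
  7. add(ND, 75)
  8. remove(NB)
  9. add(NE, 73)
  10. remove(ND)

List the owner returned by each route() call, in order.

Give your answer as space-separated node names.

Op 1: add NA@64 -> ring=[64:NA]
Op 2: route key 53: smallest pos >= 53 is 64 -> NA
Op 3: route key 75: none >= 75, wrap to smallest pos 64 -> NA
Op 4: route key 88: none >= 88, wrap to smallest pos 64 -> NA
Op 5: add NB@7 -> ring=[7:NB,64:NA]
Op 6: add NC@52 -> ring=[7:NB,52:NC,64:NA]
Op 7: add ND@75 -> ring=[7:NB,52:NC,64:NA,75:ND]
Op 8: remove NB -> ring=[52:NC,64:NA,75:ND]
Op 9: add NE@73 -> ring=[52:NC,64:NA,73:NE,75:ND]
Op 10: remove ND -> ring=[52:NC,64:NA,73:NE]

Answer: NA NA NA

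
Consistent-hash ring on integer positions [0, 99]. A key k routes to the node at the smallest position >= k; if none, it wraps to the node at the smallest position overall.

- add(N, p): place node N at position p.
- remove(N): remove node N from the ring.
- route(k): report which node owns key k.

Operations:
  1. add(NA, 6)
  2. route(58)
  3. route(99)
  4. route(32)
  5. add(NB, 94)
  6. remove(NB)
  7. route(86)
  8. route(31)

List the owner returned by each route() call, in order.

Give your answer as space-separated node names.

Answer: NA NA NA NA NA

Derivation:
Op 1: add NA@6 -> ring=[6:NA]
Op 2: route key 58: none >= 58, wrap to smallest pos 6 -> NA
Op 3: route key 99: none >= 99, wrap to smallest pos 6 -> NA
Op 4: route key 32: none >= 32, wrap to smallest pos 6 -> NA
Op 5: add NB@94 -> ring=[6:NA,94:NB]
Op 6: remove NB -> ring=[6:NA]
Op 7: route key 86: none >= 86, wrap to smallest pos 6 -> NA
Op 8: route key 31: none >= 31, wrap to smallest pos 6 -> NA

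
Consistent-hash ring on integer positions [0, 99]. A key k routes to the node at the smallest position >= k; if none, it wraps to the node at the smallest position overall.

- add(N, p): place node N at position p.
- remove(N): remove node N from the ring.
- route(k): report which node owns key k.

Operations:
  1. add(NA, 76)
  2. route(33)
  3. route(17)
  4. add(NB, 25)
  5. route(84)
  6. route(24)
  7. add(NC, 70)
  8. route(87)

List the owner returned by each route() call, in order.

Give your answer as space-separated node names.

Op 1: add NA@76 -> ring=[76:NA]
Op 2: route key 33: smallest pos >= 33 is 76 -> NA
Op 3: route key 17: smallest pos >= 17 is 76 -> NA
Op 4: add NB@25 -> ring=[25:NB,76:NA]
Op 5: route key 84: none >= 84, wrap to smallest pos 25 -> NB
Op 6: route key 24: smallest pos >= 24 is 25 -> NB
Op 7: add NC@70 -> ring=[25:NB,70:NC,76:NA]
Op 8: route key 87: none >= 87, wrap to smallest pos 25 -> NB

Answer: NA NA NB NB NB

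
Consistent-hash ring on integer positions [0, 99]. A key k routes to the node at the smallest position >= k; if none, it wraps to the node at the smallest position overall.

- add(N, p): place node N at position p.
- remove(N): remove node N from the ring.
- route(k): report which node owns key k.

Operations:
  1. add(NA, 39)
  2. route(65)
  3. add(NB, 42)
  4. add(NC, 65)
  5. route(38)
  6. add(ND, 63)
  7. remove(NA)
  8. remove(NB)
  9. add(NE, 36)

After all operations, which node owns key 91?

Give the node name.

Op 1: add NA@39 -> ring=[39:NA]
Op 2: route key 65: none >= 65, wrap to smallest pos 39 -> NA
Op 3: add NB@42 -> ring=[39:NA,42:NB]
Op 4: add NC@65 -> ring=[39:NA,42:NB,65:NC]
Op 5: route key 38: smallest pos >= 38 is 39 -> NA
Op 6: add ND@63 -> ring=[39:NA,42:NB,63:ND,65:NC]
Op 7: remove NA -> ring=[42:NB,63:ND,65:NC]
Op 8: remove NB -> ring=[63:ND,65:NC]
Op 9: add NE@36 -> ring=[36:NE,63:ND,65:NC]
Final route key 91: none >= 91, wrap to smallest pos 36 -> NE

Answer: NE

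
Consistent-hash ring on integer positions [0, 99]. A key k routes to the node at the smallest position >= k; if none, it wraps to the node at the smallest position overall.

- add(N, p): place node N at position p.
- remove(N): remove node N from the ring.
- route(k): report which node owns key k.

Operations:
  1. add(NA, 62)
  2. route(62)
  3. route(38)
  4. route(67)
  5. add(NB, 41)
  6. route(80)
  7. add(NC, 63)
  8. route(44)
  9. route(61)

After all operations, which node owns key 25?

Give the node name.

Answer: NB

Derivation:
Op 1: add NA@62 -> ring=[62:NA]
Op 2: route key 62: smallest pos >= 62 is 62 -> NA
Op 3: route key 38: smallest pos >= 38 is 62 -> NA
Op 4: route key 67: none >= 67, wrap to smallest pos 62 -> NA
Op 5: add NB@41 -> ring=[41:NB,62:NA]
Op 6: route key 80: none >= 80, wrap to smallest pos 41 -> NB
Op 7: add NC@63 -> ring=[41:NB,62:NA,63:NC]
Op 8: route key 44: smallest pos >= 44 is 62 -> NA
Op 9: route key 61: smallest pos >= 61 is 62 -> NA
Final route key 25: smallest pos >= 25 is 41 -> NB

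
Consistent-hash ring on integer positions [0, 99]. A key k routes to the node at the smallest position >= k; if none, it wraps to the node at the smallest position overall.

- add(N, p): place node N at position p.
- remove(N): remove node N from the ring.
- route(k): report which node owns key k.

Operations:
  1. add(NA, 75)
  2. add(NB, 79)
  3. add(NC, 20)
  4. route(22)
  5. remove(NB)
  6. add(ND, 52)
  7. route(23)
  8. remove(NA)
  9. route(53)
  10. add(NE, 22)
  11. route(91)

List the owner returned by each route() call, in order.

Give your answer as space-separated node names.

Answer: NA ND NC NC

Derivation:
Op 1: add NA@75 -> ring=[75:NA]
Op 2: add NB@79 -> ring=[75:NA,79:NB]
Op 3: add NC@20 -> ring=[20:NC,75:NA,79:NB]
Op 4: route key 22: smallest pos >= 22 is 75 -> NA
Op 5: remove NB -> ring=[20:NC,75:NA]
Op 6: add ND@52 -> ring=[20:NC,52:ND,75:NA]
Op 7: route key 23: smallest pos >= 23 is 52 -> ND
Op 8: remove NA -> ring=[20:NC,52:ND]
Op 9: route key 53: none >= 53, wrap to smallest pos 20 -> NC
Op 10: add NE@22 -> ring=[20:NC,22:NE,52:ND]
Op 11: route key 91: none >= 91, wrap to smallest pos 20 -> NC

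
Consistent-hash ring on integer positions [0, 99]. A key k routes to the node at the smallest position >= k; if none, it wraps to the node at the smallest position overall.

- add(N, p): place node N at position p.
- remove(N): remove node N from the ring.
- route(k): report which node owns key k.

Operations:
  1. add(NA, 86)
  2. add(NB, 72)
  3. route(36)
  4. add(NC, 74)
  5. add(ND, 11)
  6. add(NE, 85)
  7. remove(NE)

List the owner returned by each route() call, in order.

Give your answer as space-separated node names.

Op 1: add NA@86 -> ring=[86:NA]
Op 2: add NB@72 -> ring=[72:NB,86:NA]
Op 3: route key 36: smallest pos >= 36 is 72 -> NB
Op 4: add NC@74 -> ring=[72:NB,74:NC,86:NA]
Op 5: add ND@11 -> ring=[11:ND,72:NB,74:NC,86:NA]
Op 6: add NE@85 -> ring=[11:ND,72:NB,74:NC,85:NE,86:NA]
Op 7: remove NE -> ring=[11:ND,72:NB,74:NC,86:NA]

Answer: NB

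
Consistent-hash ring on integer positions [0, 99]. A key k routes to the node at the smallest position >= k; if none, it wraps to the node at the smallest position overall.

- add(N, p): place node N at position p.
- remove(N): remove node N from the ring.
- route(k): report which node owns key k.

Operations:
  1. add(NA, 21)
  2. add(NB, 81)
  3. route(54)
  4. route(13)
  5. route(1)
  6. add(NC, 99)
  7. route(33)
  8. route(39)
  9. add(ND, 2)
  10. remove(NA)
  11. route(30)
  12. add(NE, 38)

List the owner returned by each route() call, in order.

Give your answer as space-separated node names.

Answer: NB NA NA NB NB NB

Derivation:
Op 1: add NA@21 -> ring=[21:NA]
Op 2: add NB@81 -> ring=[21:NA,81:NB]
Op 3: route key 54: smallest pos >= 54 is 81 -> NB
Op 4: route key 13: smallest pos >= 13 is 21 -> NA
Op 5: route key 1: smallest pos >= 1 is 21 -> NA
Op 6: add NC@99 -> ring=[21:NA,81:NB,99:NC]
Op 7: route key 33: smallest pos >= 33 is 81 -> NB
Op 8: route key 39: smallest pos >= 39 is 81 -> NB
Op 9: add ND@2 -> ring=[2:ND,21:NA,81:NB,99:NC]
Op 10: remove NA -> ring=[2:ND,81:NB,99:NC]
Op 11: route key 30: smallest pos >= 30 is 81 -> NB
Op 12: add NE@38 -> ring=[2:ND,38:NE,81:NB,99:NC]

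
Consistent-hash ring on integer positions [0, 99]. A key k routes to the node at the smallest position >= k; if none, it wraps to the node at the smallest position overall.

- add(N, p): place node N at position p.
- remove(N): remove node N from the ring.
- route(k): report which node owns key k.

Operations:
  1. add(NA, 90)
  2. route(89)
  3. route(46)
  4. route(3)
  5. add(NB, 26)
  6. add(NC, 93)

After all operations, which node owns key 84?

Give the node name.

Answer: NA

Derivation:
Op 1: add NA@90 -> ring=[90:NA]
Op 2: route key 89: smallest pos >= 89 is 90 -> NA
Op 3: route key 46: smallest pos >= 46 is 90 -> NA
Op 4: route key 3: smallest pos >= 3 is 90 -> NA
Op 5: add NB@26 -> ring=[26:NB,90:NA]
Op 6: add NC@93 -> ring=[26:NB,90:NA,93:NC]
Final route key 84: smallest pos >= 84 is 90 -> NA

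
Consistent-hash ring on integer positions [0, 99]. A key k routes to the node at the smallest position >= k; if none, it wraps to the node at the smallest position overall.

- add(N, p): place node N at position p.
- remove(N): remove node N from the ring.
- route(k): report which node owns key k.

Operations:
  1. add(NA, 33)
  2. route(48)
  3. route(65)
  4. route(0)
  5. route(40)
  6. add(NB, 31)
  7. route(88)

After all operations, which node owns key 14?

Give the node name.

Op 1: add NA@33 -> ring=[33:NA]
Op 2: route key 48: none >= 48, wrap to smallest pos 33 -> NA
Op 3: route key 65: none >= 65, wrap to smallest pos 33 -> NA
Op 4: route key 0: smallest pos >= 0 is 33 -> NA
Op 5: route key 40: none >= 40, wrap to smallest pos 33 -> NA
Op 6: add NB@31 -> ring=[31:NB,33:NA]
Op 7: route key 88: none >= 88, wrap to smallest pos 31 -> NB
Final route key 14: smallest pos >= 14 is 31 -> NB

Answer: NB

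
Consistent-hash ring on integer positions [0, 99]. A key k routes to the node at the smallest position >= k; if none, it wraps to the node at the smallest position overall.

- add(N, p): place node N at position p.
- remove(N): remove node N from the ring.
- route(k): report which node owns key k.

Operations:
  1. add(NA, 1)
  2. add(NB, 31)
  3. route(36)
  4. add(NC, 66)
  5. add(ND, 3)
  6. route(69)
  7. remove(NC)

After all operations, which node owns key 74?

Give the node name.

Op 1: add NA@1 -> ring=[1:NA]
Op 2: add NB@31 -> ring=[1:NA,31:NB]
Op 3: route key 36: none >= 36, wrap to smallest pos 1 -> NA
Op 4: add NC@66 -> ring=[1:NA,31:NB,66:NC]
Op 5: add ND@3 -> ring=[1:NA,3:ND,31:NB,66:NC]
Op 6: route key 69: none >= 69, wrap to smallest pos 1 -> NA
Op 7: remove NC -> ring=[1:NA,3:ND,31:NB]
Final route key 74: none >= 74, wrap to smallest pos 1 -> NA

Answer: NA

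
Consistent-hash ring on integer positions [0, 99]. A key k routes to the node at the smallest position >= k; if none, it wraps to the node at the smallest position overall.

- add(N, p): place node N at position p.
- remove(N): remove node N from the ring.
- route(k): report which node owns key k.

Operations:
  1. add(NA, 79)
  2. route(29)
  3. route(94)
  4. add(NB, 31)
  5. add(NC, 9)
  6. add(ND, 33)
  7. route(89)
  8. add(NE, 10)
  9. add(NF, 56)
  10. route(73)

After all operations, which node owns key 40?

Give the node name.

Answer: NF

Derivation:
Op 1: add NA@79 -> ring=[79:NA]
Op 2: route key 29: smallest pos >= 29 is 79 -> NA
Op 3: route key 94: none >= 94, wrap to smallest pos 79 -> NA
Op 4: add NB@31 -> ring=[31:NB,79:NA]
Op 5: add NC@9 -> ring=[9:NC,31:NB,79:NA]
Op 6: add ND@33 -> ring=[9:NC,31:NB,33:ND,79:NA]
Op 7: route key 89: none >= 89, wrap to smallest pos 9 -> NC
Op 8: add NE@10 -> ring=[9:NC,10:NE,31:NB,33:ND,79:NA]
Op 9: add NF@56 -> ring=[9:NC,10:NE,31:NB,33:ND,56:NF,79:NA]
Op 10: route key 73: smallest pos >= 73 is 79 -> NA
Final route key 40: smallest pos >= 40 is 56 -> NF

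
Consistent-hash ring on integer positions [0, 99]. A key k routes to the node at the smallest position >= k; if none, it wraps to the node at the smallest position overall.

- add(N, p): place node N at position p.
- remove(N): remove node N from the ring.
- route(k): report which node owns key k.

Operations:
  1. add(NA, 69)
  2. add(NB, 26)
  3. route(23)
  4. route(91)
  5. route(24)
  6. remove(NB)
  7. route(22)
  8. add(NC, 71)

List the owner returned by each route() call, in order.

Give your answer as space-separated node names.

Op 1: add NA@69 -> ring=[69:NA]
Op 2: add NB@26 -> ring=[26:NB,69:NA]
Op 3: route key 23: smallest pos >= 23 is 26 -> NB
Op 4: route key 91: none >= 91, wrap to smallest pos 26 -> NB
Op 5: route key 24: smallest pos >= 24 is 26 -> NB
Op 6: remove NB -> ring=[69:NA]
Op 7: route key 22: smallest pos >= 22 is 69 -> NA
Op 8: add NC@71 -> ring=[69:NA,71:NC]

Answer: NB NB NB NA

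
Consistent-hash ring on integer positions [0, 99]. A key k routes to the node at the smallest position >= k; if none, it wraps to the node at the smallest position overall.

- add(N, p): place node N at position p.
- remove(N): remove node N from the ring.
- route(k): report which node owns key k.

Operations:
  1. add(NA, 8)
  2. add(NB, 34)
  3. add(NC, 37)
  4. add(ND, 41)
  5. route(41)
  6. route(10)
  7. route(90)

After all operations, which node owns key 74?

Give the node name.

Answer: NA

Derivation:
Op 1: add NA@8 -> ring=[8:NA]
Op 2: add NB@34 -> ring=[8:NA,34:NB]
Op 3: add NC@37 -> ring=[8:NA,34:NB,37:NC]
Op 4: add ND@41 -> ring=[8:NA,34:NB,37:NC,41:ND]
Op 5: route key 41: smallest pos >= 41 is 41 -> ND
Op 6: route key 10: smallest pos >= 10 is 34 -> NB
Op 7: route key 90: none >= 90, wrap to smallest pos 8 -> NA
Final route key 74: none >= 74, wrap to smallest pos 8 -> NA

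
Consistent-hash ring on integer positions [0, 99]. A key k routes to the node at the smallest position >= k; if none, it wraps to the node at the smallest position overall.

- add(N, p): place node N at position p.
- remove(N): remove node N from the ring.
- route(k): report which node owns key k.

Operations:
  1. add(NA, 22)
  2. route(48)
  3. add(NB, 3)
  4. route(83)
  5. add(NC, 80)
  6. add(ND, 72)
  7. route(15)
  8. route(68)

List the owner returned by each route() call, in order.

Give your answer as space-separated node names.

Op 1: add NA@22 -> ring=[22:NA]
Op 2: route key 48: none >= 48, wrap to smallest pos 22 -> NA
Op 3: add NB@3 -> ring=[3:NB,22:NA]
Op 4: route key 83: none >= 83, wrap to smallest pos 3 -> NB
Op 5: add NC@80 -> ring=[3:NB,22:NA,80:NC]
Op 6: add ND@72 -> ring=[3:NB,22:NA,72:ND,80:NC]
Op 7: route key 15: smallest pos >= 15 is 22 -> NA
Op 8: route key 68: smallest pos >= 68 is 72 -> ND

Answer: NA NB NA ND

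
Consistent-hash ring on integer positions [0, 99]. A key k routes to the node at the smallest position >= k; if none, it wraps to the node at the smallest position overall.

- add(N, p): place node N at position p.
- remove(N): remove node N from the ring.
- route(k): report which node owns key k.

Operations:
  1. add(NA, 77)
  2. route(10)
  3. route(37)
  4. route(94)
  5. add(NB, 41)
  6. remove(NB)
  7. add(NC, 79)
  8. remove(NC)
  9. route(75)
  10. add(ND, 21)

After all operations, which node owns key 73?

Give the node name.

Op 1: add NA@77 -> ring=[77:NA]
Op 2: route key 10: smallest pos >= 10 is 77 -> NA
Op 3: route key 37: smallest pos >= 37 is 77 -> NA
Op 4: route key 94: none >= 94, wrap to smallest pos 77 -> NA
Op 5: add NB@41 -> ring=[41:NB,77:NA]
Op 6: remove NB -> ring=[77:NA]
Op 7: add NC@79 -> ring=[77:NA,79:NC]
Op 8: remove NC -> ring=[77:NA]
Op 9: route key 75: smallest pos >= 75 is 77 -> NA
Op 10: add ND@21 -> ring=[21:ND,77:NA]
Final route key 73: smallest pos >= 73 is 77 -> NA

Answer: NA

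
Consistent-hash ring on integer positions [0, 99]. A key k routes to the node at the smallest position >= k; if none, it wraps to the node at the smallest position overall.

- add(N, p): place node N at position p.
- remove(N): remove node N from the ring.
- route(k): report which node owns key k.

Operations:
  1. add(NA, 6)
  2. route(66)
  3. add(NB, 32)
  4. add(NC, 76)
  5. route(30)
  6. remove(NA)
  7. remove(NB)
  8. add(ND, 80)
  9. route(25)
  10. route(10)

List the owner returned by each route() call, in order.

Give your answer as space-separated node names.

Answer: NA NB NC NC

Derivation:
Op 1: add NA@6 -> ring=[6:NA]
Op 2: route key 66: none >= 66, wrap to smallest pos 6 -> NA
Op 3: add NB@32 -> ring=[6:NA,32:NB]
Op 4: add NC@76 -> ring=[6:NA,32:NB,76:NC]
Op 5: route key 30: smallest pos >= 30 is 32 -> NB
Op 6: remove NA -> ring=[32:NB,76:NC]
Op 7: remove NB -> ring=[76:NC]
Op 8: add ND@80 -> ring=[76:NC,80:ND]
Op 9: route key 25: smallest pos >= 25 is 76 -> NC
Op 10: route key 10: smallest pos >= 10 is 76 -> NC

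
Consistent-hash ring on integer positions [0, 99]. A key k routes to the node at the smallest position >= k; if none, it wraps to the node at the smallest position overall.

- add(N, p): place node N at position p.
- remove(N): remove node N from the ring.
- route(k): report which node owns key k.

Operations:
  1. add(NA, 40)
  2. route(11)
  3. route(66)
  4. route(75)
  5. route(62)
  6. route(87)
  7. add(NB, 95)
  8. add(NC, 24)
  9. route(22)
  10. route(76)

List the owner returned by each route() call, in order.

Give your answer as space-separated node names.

Answer: NA NA NA NA NA NC NB

Derivation:
Op 1: add NA@40 -> ring=[40:NA]
Op 2: route key 11: smallest pos >= 11 is 40 -> NA
Op 3: route key 66: none >= 66, wrap to smallest pos 40 -> NA
Op 4: route key 75: none >= 75, wrap to smallest pos 40 -> NA
Op 5: route key 62: none >= 62, wrap to smallest pos 40 -> NA
Op 6: route key 87: none >= 87, wrap to smallest pos 40 -> NA
Op 7: add NB@95 -> ring=[40:NA,95:NB]
Op 8: add NC@24 -> ring=[24:NC,40:NA,95:NB]
Op 9: route key 22: smallest pos >= 22 is 24 -> NC
Op 10: route key 76: smallest pos >= 76 is 95 -> NB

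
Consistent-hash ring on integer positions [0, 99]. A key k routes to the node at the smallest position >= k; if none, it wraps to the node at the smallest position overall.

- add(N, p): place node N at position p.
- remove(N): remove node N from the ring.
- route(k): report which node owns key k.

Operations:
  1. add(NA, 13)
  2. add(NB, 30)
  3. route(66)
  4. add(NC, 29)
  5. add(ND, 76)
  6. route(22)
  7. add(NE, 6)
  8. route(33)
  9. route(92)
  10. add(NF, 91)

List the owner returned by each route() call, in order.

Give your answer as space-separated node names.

Answer: NA NC ND NE

Derivation:
Op 1: add NA@13 -> ring=[13:NA]
Op 2: add NB@30 -> ring=[13:NA,30:NB]
Op 3: route key 66: none >= 66, wrap to smallest pos 13 -> NA
Op 4: add NC@29 -> ring=[13:NA,29:NC,30:NB]
Op 5: add ND@76 -> ring=[13:NA,29:NC,30:NB,76:ND]
Op 6: route key 22: smallest pos >= 22 is 29 -> NC
Op 7: add NE@6 -> ring=[6:NE,13:NA,29:NC,30:NB,76:ND]
Op 8: route key 33: smallest pos >= 33 is 76 -> ND
Op 9: route key 92: none >= 92, wrap to smallest pos 6 -> NE
Op 10: add NF@91 -> ring=[6:NE,13:NA,29:NC,30:NB,76:ND,91:NF]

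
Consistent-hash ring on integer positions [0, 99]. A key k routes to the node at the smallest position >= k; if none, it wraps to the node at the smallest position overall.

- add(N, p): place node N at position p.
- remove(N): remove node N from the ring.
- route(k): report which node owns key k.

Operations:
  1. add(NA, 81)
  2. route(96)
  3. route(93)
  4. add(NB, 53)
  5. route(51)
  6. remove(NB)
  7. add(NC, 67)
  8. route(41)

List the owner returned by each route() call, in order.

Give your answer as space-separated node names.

Op 1: add NA@81 -> ring=[81:NA]
Op 2: route key 96: none >= 96, wrap to smallest pos 81 -> NA
Op 3: route key 93: none >= 93, wrap to smallest pos 81 -> NA
Op 4: add NB@53 -> ring=[53:NB,81:NA]
Op 5: route key 51: smallest pos >= 51 is 53 -> NB
Op 6: remove NB -> ring=[81:NA]
Op 7: add NC@67 -> ring=[67:NC,81:NA]
Op 8: route key 41: smallest pos >= 41 is 67 -> NC

Answer: NA NA NB NC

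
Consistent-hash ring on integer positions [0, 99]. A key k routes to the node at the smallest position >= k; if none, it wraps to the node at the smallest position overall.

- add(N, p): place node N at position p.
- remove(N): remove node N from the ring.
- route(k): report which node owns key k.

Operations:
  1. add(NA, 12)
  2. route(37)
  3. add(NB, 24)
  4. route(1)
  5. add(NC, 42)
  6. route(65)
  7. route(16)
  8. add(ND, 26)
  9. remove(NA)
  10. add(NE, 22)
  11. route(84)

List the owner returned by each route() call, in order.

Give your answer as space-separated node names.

Answer: NA NA NA NB NE

Derivation:
Op 1: add NA@12 -> ring=[12:NA]
Op 2: route key 37: none >= 37, wrap to smallest pos 12 -> NA
Op 3: add NB@24 -> ring=[12:NA,24:NB]
Op 4: route key 1: smallest pos >= 1 is 12 -> NA
Op 5: add NC@42 -> ring=[12:NA,24:NB,42:NC]
Op 6: route key 65: none >= 65, wrap to smallest pos 12 -> NA
Op 7: route key 16: smallest pos >= 16 is 24 -> NB
Op 8: add ND@26 -> ring=[12:NA,24:NB,26:ND,42:NC]
Op 9: remove NA -> ring=[24:NB,26:ND,42:NC]
Op 10: add NE@22 -> ring=[22:NE,24:NB,26:ND,42:NC]
Op 11: route key 84: none >= 84, wrap to smallest pos 22 -> NE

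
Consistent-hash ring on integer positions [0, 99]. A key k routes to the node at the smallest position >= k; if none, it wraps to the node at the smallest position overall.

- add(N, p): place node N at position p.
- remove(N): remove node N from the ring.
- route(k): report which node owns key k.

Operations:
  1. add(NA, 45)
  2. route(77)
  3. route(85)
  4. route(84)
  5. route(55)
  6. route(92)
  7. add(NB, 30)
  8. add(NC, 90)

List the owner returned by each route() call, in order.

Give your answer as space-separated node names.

Op 1: add NA@45 -> ring=[45:NA]
Op 2: route key 77: none >= 77, wrap to smallest pos 45 -> NA
Op 3: route key 85: none >= 85, wrap to smallest pos 45 -> NA
Op 4: route key 84: none >= 84, wrap to smallest pos 45 -> NA
Op 5: route key 55: none >= 55, wrap to smallest pos 45 -> NA
Op 6: route key 92: none >= 92, wrap to smallest pos 45 -> NA
Op 7: add NB@30 -> ring=[30:NB,45:NA]
Op 8: add NC@90 -> ring=[30:NB,45:NA,90:NC]

Answer: NA NA NA NA NA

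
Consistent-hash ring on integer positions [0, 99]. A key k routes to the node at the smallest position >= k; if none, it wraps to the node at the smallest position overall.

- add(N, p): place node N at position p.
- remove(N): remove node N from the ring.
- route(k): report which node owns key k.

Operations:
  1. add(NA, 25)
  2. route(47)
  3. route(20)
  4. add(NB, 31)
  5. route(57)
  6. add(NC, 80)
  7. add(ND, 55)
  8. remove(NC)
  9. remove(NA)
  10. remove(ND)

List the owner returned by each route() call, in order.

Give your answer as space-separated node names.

Answer: NA NA NA

Derivation:
Op 1: add NA@25 -> ring=[25:NA]
Op 2: route key 47: none >= 47, wrap to smallest pos 25 -> NA
Op 3: route key 20: smallest pos >= 20 is 25 -> NA
Op 4: add NB@31 -> ring=[25:NA,31:NB]
Op 5: route key 57: none >= 57, wrap to smallest pos 25 -> NA
Op 6: add NC@80 -> ring=[25:NA,31:NB,80:NC]
Op 7: add ND@55 -> ring=[25:NA,31:NB,55:ND,80:NC]
Op 8: remove NC -> ring=[25:NA,31:NB,55:ND]
Op 9: remove NA -> ring=[31:NB,55:ND]
Op 10: remove ND -> ring=[31:NB]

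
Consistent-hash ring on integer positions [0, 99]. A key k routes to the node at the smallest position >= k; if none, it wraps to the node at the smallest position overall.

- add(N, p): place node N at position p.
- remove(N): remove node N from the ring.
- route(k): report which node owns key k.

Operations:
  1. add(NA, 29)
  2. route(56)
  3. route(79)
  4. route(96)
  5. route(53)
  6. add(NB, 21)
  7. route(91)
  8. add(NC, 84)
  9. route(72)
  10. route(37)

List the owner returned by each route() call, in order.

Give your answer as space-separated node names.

Op 1: add NA@29 -> ring=[29:NA]
Op 2: route key 56: none >= 56, wrap to smallest pos 29 -> NA
Op 3: route key 79: none >= 79, wrap to smallest pos 29 -> NA
Op 4: route key 96: none >= 96, wrap to smallest pos 29 -> NA
Op 5: route key 53: none >= 53, wrap to smallest pos 29 -> NA
Op 6: add NB@21 -> ring=[21:NB,29:NA]
Op 7: route key 91: none >= 91, wrap to smallest pos 21 -> NB
Op 8: add NC@84 -> ring=[21:NB,29:NA,84:NC]
Op 9: route key 72: smallest pos >= 72 is 84 -> NC
Op 10: route key 37: smallest pos >= 37 is 84 -> NC

Answer: NA NA NA NA NB NC NC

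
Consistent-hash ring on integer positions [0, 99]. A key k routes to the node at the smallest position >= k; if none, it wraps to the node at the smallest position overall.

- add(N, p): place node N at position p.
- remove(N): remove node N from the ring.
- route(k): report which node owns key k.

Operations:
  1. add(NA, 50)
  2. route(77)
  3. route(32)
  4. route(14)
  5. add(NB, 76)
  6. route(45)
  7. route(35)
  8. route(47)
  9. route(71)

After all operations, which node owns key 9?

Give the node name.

Op 1: add NA@50 -> ring=[50:NA]
Op 2: route key 77: none >= 77, wrap to smallest pos 50 -> NA
Op 3: route key 32: smallest pos >= 32 is 50 -> NA
Op 4: route key 14: smallest pos >= 14 is 50 -> NA
Op 5: add NB@76 -> ring=[50:NA,76:NB]
Op 6: route key 45: smallest pos >= 45 is 50 -> NA
Op 7: route key 35: smallest pos >= 35 is 50 -> NA
Op 8: route key 47: smallest pos >= 47 is 50 -> NA
Op 9: route key 71: smallest pos >= 71 is 76 -> NB
Final route key 9: smallest pos >= 9 is 50 -> NA

Answer: NA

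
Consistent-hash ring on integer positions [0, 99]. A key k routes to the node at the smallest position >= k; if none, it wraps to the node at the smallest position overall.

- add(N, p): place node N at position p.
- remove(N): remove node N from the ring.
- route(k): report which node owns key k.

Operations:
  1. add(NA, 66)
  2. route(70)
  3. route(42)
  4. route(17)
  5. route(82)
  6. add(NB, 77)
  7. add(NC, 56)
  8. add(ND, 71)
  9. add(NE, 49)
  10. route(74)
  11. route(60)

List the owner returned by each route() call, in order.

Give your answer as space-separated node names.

Op 1: add NA@66 -> ring=[66:NA]
Op 2: route key 70: none >= 70, wrap to smallest pos 66 -> NA
Op 3: route key 42: smallest pos >= 42 is 66 -> NA
Op 4: route key 17: smallest pos >= 17 is 66 -> NA
Op 5: route key 82: none >= 82, wrap to smallest pos 66 -> NA
Op 6: add NB@77 -> ring=[66:NA,77:NB]
Op 7: add NC@56 -> ring=[56:NC,66:NA,77:NB]
Op 8: add ND@71 -> ring=[56:NC,66:NA,71:ND,77:NB]
Op 9: add NE@49 -> ring=[49:NE,56:NC,66:NA,71:ND,77:NB]
Op 10: route key 74: smallest pos >= 74 is 77 -> NB
Op 11: route key 60: smallest pos >= 60 is 66 -> NA

Answer: NA NA NA NA NB NA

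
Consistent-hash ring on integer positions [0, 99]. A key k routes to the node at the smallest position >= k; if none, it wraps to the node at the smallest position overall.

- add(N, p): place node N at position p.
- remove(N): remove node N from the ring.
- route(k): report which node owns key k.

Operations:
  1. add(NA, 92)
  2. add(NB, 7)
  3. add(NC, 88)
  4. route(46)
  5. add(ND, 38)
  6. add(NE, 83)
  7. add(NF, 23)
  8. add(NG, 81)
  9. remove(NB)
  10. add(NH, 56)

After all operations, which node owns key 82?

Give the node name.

Answer: NE

Derivation:
Op 1: add NA@92 -> ring=[92:NA]
Op 2: add NB@7 -> ring=[7:NB,92:NA]
Op 3: add NC@88 -> ring=[7:NB,88:NC,92:NA]
Op 4: route key 46: smallest pos >= 46 is 88 -> NC
Op 5: add ND@38 -> ring=[7:NB,38:ND,88:NC,92:NA]
Op 6: add NE@83 -> ring=[7:NB,38:ND,83:NE,88:NC,92:NA]
Op 7: add NF@23 -> ring=[7:NB,23:NF,38:ND,83:NE,88:NC,92:NA]
Op 8: add NG@81 -> ring=[7:NB,23:NF,38:ND,81:NG,83:NE,88:NC,92:NA]
Op 9: remove NB -> ring=[23:NF,38:ND,81:NG,83:NE,88:NC,92:NA]
Op 10: add NH@56 -> ring=[23:NF,38:ND,56:NH,81:NG,83:NE,88:NC,92:NA]
Final route key 82: smallest pos >= 82 is 83 -> NE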